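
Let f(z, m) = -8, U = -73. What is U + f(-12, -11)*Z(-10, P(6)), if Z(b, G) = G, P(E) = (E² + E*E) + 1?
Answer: -657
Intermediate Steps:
P(E) = 1 + 2*E² (P(E) = (E² + E²) + 1 = 2*E² + 1 = 1 + 2*E²)
U + f(-12, -11)*Z(-10, P(6)) = -73 - 8*(1 + 2*6²) = -73 - 8*(1 + 2*36) = -73 - 8*(1 + 72) = -73 - 8*73 = -73 - 584 = -657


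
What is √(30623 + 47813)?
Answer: 2*√19609 ≈ 280.06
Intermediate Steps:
√(30623 + 47813) = √78436 = 2*√19609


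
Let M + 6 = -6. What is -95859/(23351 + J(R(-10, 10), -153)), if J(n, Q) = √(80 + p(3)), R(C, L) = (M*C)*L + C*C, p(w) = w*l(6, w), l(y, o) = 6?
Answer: -2238403509/545269103 + 671013*√2/545269103 ≈ -4.1034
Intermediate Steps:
M = -12 (M = -6 - 6 = -12)
p(w) = 6*w (p(w) = w*6 = 6*w)
R(C, L) = C² - 12*C*L (R(C, L) = (-12*C)*L + C*C = -12*C*L + C² = C² - 12*C*L)
J(n, Q) = 7*√2 (J(n, Q) = √(80 + 6*3) = √(80 + 18) = √98 = 7*√2)
-95859/(23351 + J(R(-10, 10), -153)) = -95859/(23351 + 7*√2)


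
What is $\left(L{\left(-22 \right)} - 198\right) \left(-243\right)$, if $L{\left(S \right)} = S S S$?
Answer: $2635578$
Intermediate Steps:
$L{\left(S \right)} = S^{3}$ ($L{\left(S \right)} = S^{2} S = S^{3}$)
$\left(L{\left(-22 \right)} - 198\right) \left(-243\right) = \left(\left(-22\right)^{3} - 198\right) \left(-243\right) = \left(-10648 - 198\right) \left(-243\right) = \left(-10846\right) \left(-243\right) = 2635578$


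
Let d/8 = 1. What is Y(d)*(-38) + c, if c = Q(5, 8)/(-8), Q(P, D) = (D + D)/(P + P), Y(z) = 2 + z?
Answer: -1901/5 ≈ -380.20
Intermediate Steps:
d = 8 (d = 8*1 = 8)
Q(P, D) = D/P (Q(P, D) = (2*D)/((2*P)) = (2*D)*(1/(2*P)) = D/P)
c = -1/5 (c = (8/5)/(-8) = (8*(1/5))*(-1/8) = (8/5)*(-1/8) = -1/5 ≈ -0.20000)
Y(d)*(-38) + c = (2 + 8)*(-38) - 1/5 = 10*(-38) - 1/5 = -380 - 1/5 = -1901/5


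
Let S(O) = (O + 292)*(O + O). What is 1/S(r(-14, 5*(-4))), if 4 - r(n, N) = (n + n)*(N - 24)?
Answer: 1/2298816 ≈ 4.3501e-7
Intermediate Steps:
r(n, N) = 4 - 2*n*(-24 + N) (r(n, N) = 4 - (n + n)*(N - 24) = 4 - 2*n*(-24 + N))
S(O) = 2*O*(292 + O) (S(O) = (292 + O)*(2*O) = 2*O*(292 + O))
1/S(r(-14, 5*(-4))) = 1/(2*(4 + 48*(-14) - 2*5*(-4)*(-14))*(292 + (4 + 48*(-14) - 2*5*(-4)*(-14)))) = 1/(2*(4 - 672 - 2*(-20)*(-14))*(292 + (4 - 672 - 2*(-20)*(-14)))) = 1/(2*(4 - 672 - 560)*(292 + (4 - 672 - 560))) = 1/(2*(-1228)*(292 - 1228)) = 1/(2*(-1228)*(-936)) = 1/2298816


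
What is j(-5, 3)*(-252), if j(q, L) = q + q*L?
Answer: 5040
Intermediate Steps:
j(q, L) = q + L*q
j(-5, 3)*(-252) = -5*(1 + 3)*(-252) = -5*4*(-252) = -20*(-252) = 5040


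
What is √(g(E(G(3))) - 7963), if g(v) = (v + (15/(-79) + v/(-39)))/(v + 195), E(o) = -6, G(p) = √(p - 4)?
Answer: 2*I*√8333749695999/64701 ≈ 89.236*I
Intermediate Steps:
G(p) = √(-4 + p)
g(v) = (-15/79 + 38*v/39)/(195 + v) (g(v) = (v + (15*(-1/79) + v*(-1/39)))/(195 + v) = (v + (-15/79 - v/39))/(195 + v) = (-15/79 + 38*v/39)/(195 + v))
√(g(E(G(3))) - 7963) = √((-585 + 3002*(-6))/(3081*(195 - 6)) - 7963) = √((1/3081)*(-585 - 18012)/189 - 7963) = √((1/3081)*(1/189)*(-18597) - 7963) = √(-6199/194103 - 7963) = √(-1545648388/194103) = 2*I*√8333749695999/64701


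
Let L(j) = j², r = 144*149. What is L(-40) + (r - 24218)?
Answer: -1162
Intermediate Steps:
r = 21456
L(-40) + (r - 24218) = (-40)² + (21456 - 24218) = 1600 - 2762 = -1162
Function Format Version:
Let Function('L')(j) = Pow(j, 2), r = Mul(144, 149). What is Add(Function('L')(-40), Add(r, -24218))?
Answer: -1162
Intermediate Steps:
r = 21456
Add(Function('L')(-40), Add(r, -24218)) = Add(Pow(-40, 2), Add(21456, -24218)) = Add(1600, -2762) = -1162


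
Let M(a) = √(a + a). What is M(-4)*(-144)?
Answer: -288*I*√2 ≈ -407.29*I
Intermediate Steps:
M(a) = √2*√a (M(a) = √(2*a) = √2*√a)
M(-4)*(-144) = (√2*√(-4))*(-144) = (√2*(2*I))*(-144) = (2*I*√2)*(-144) = -288*I*√2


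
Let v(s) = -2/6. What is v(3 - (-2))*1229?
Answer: -1229/3 ≈ -409.67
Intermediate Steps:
v(s) = -⅓ (v(s) = -2*⅙ = -⅓)
v(3 - (-2))*1229 = -⅓*1229 = -1229/3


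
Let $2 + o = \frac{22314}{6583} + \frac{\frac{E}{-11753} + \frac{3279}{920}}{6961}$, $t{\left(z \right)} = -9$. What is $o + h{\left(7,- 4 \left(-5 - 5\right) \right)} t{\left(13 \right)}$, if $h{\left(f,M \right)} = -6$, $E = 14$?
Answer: $\frac{170466377345121}{3077557503080} \approx 55.39$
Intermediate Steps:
$o = \frac{4278272178801}{3077557503080}$ ($o = -2 + \left(\frac{22314}{6583} + \frac{\frac{14}{-11753} + \frac{3279}{920}}{6961}\right) = -2 + \left(22314 \cdot \frac{1}{6583} + \left(14 \left(- \frac{1}{11753}\right) + 3279 \cdot \frac{1}{920}\right) \frac{1}{6961}\right) = -2 + \left(\frac{22314}{6583} + \left(- \frac{2}{1679} + \frac{3279}{920}\right) \frac{1}{6961}\right) = -2 + \left(\frac{22314}{6583} + \frac{239287}{67160} \cdot \frac{1}{6961}\right) = -2 + \left(\frac{22314}{6583} + \frac{239287}{467500760}\right) = -2 + \frac{10433387184961}{3077557503080} = \frac{4278272178801}{3077557503080} \approx 1.3902$)
$o + h{\left(7,- 4 \left(-5 - 5\right) \right)} t{\left(13 \right)} = \frac{4278272178801}{3077557503080} - -54 = \frac{4278272178801}{3077557503080} + 54 = \frac{170466377345121}{3077557503080}$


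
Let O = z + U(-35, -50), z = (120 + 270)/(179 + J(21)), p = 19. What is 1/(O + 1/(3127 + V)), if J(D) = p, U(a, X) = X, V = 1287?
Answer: -145662/6996157 ≈ -0.020820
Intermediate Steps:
J(D) = 19
z = 65/33 (z = (120 + 270)/(179 + 19) = 390/198 = 390*(1/198) = 65/33 ≈ 1.9697)
O = -1585/33 (O = 65/33 - 50 = -1585/33 ≈ -48.030)
1/(O + 1/(3127 + V)) = 1/(-1585/33 + 1/(3127 + 1287)) = 1/(-1585/33 + 1/4414) = 1/(-6996157/145662) = -145662/6996157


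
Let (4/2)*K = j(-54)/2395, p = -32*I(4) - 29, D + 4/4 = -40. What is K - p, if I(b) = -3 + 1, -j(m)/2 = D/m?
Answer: -4526591/129330 ≈ -35.000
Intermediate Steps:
D = -41 (D = -1 - 40 = -41)
j(m) = 82/m (j(m) = -(-82)/m = 82/m)
I(b) = -2
p = 35 (p = -32*(-2) - 29 = 64 - 29 = 35)
K = -41/129330 (K = ((82/(-54))/2395)/2 = ((82*(-1/54))*(1/2395))/2 = (-41/27*1/2395)/2 = (1/2)*(-41/64665) = -41/129330 ≈ -0.00031702)
K - p = -41/129330 - 1*35 = -41/129330 - 35 = -4526591/129330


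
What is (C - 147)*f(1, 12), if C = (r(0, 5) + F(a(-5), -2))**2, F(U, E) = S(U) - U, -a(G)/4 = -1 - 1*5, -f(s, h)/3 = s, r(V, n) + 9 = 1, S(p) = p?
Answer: 249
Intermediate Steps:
r(V, n) = -8 (r(V, n) = -9 + 1 = -8)
f(s, h) = -3*s
a(G) = 24 (a(G) = -4*(-1 - 1*5) = -4*(-1 - 5) = -4*(-6) = 24)
F(U, E) = 0 (F(U, E) = U - U = 0)
C = 64 (C = (-8 + 0)**2 = (-8)**2 = 64)
(C - 147)*f(1, 12) = (64 - 147)*(-3*1) = -83*(-3) = 249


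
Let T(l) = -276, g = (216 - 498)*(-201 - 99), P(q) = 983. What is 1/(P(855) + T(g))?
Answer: 1/707 ≈ 0.0014144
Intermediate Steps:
g = 84600 (g = -282*(-300) = 84600)
1/(P(855) + T(g)) = 1/(983 - 276) = 1/707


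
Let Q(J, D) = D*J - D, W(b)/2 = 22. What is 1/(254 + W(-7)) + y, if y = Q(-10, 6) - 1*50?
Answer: -34567/298 ≈ -116.00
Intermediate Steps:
W(b) = 44 (W(b) = 2*22 = 44)
Q(J, D) = -D + D*J
y = -116 (y = 6*(-1 - 10) - 1*50 = 6*(-11) - 50 = -66 - 50 = -116)
1/(254 + W(-7)) + y = 1/(254 + 44) - 116 = 1/298 - 116 = -34567/298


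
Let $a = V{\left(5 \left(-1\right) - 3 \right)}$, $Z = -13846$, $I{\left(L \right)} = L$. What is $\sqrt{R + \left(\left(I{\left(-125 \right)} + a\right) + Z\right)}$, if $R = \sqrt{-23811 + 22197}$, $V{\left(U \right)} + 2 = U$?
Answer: $\sqrt{-13981 + i \sqrt{1614}} \approx 0.1699 + 118.24 i$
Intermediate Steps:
$V{\left(U \right)} = -2 + U$
$a = -10$ ($a = -2 + \left(5 \left(-1\right) - 3\right) = -2 - 8 = -10$)
$R = i \sqrt{1614}$ ($R = \sqrt{-1614} = i \sqrt{1614} \approx 40.175 i$)
$\sqrt{R + \left(\left(I{\left(-125 \right)} + a\right) + Z\right)} = \sqrt{i \sqrt{1614} - 13981} = \sqrt{-13981 + i \sqrt{1614}}$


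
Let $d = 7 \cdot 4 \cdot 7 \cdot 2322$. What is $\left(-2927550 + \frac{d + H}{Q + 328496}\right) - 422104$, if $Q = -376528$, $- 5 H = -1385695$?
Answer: $- \frac{2036598901}{608} \approx -3.3497 \cdot 10^{6}$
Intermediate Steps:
$H = 277139$ ($H = \left(- \frac{1}{5}\right) \left(-1385695\right) = 277139$)
$d = 455112$ ($d = 28 \cdot 7 \cdot 2322 = 196 \cdot 2322 = 455112$)
$\left(-2927550 + \frac{d + H}{Q + 328496}\right) - 422104 = \left(-2927550 + \frac{455112 + 277139}{-376528 + 328496}\right) - 422104 = \left(-2927550 + \frac{732251}{-48032}\right) - 422104 = \left(-2927550 + 732251 \left(- \frac{1}{48032}\right)\right) - 422104 = \left(-2927550 - \frac{9269}{608}\right) - 422104 = - \frac{1779959669}{608} - 422104 = - \frac{2036598901}{608}$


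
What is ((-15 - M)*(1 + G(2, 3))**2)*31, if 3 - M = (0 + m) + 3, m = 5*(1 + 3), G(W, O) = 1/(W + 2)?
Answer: 3875/16 ≈ 242.19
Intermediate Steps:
G(W, O) = 1/(2 + W)
m = 20 (m = 5*4 = 20)
M = -20 (M = 3 - ((0 + 20) + 3) = 3 - (20 + 3) = 3 - 1*23 = 3 - 23 = -20)
((-15 - M)*(1 + G(2, 3))**2)*31 = ((-15 - 1*(-20))*(1 + 1/(2 + 2))**2)*31 = ((-15 + 20)*(1 + 1/4)**2)*31 = (5*(1 + 1/4)**2)*31 = (5*(5/4)**2)*31 = (5*(25/16))*31 = (125/16)*31 = 3875/16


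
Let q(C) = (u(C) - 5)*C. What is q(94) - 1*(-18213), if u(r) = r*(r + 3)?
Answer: 874835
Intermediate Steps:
u(r) = r*(3 + r)
q(C) = C*(-5 + C*(3 + C)) (q(C) = (C*(3 + C) - 5)*C = (-5 + C*(3 + C))*C = C*(-5 + C*(3 + C)))
q(94) - 1*(-18213) = 94*(-5 + 94*(3 + 94)) - 1*(-18213) = 94*(-5 + 94*97) + 18213 = 94*(-5 + 9118) + 18213 = 94*9113 + 18213 = 856622 + 18213 = 874835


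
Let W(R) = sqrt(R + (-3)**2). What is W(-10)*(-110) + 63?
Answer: 63 - 110*I ≈ 63.0 - 110.0*I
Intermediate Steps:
W(R) = sqrt(9 + R) (W(R) = sqrt(R + 9) = sqrt(9 + R))
W(-10)*(-110) + 63 = sqrt(9 - 10)*(-110) + 63 = sqrt(-1)*(-110) + 63 = I*(-110) + 63 = -110*I + 63 = 63 - 110*I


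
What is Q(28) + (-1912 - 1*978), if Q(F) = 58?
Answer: -2832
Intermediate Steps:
Q(28) + (-1912 - 1*978) = 58 + (-1912 - 1*978) = 58 + (-1912 - 978) = 58 - 2890 = -2832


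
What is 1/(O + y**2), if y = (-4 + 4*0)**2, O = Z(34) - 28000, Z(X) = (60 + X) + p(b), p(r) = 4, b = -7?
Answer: -1/27646 ≈ -3.6172e-5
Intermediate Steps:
Z(X) = 64 + X (Z(X) = (60 + X) + 4 = 64 + X)
O = -27902 (O = (64 + 34) - 28000 = 98 - 28000 = -27902)
y = 16 (y = (-4 + 0)**2 = (-4)**2 = 16)
1/(O + y**2) = 1/(-27902 + 16**2) = 1/(-27902 + 256) = 1/(-27646) = -1/27646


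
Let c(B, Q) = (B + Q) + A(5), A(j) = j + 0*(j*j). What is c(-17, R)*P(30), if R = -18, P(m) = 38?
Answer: -1140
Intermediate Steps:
A(j) = j (A(j) = j + 0*j² = j + 0 = j)
c(B, Q) = 5 + B + Q (c(B, Q) = (B + Q) + 5 = 5 + B + Q)
c(-17, R)*P(30) = (5 - 17 - 18)*38 = -30*38 = -1140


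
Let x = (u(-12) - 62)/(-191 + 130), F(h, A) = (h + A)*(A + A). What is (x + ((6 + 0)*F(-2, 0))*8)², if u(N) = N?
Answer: 5476/3721 ≈ 1.4716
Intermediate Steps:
F(h, A) = 2*A*(A + h) (F(h, A) = (A + h)*(2*A) = 2*A*(A + h))
x = 74/61 (x = (-12 - 62)/(-191 + 130) = -74/(-61) = -74*(-1/61) = 74/61 ≈ 1.2131)
(x + ((6 + 0)*F(-2, 0))*8)² = (74/61 + ((6 + 0)*(2*0*(0 - 2)))*8)² = (74/61 + (6*(2*0*(-2)))*8)² = (74/61 + (6*0)*8)² = (74/61 + 0*8)² = (74/61 + 0)² = (74/61)² = 5476/3721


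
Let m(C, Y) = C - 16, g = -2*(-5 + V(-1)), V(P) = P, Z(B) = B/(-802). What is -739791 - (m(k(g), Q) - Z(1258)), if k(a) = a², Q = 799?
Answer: -296708148/401 ≈ -7.3992e+5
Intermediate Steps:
Z(B) = -B/802 (Z(B) = B*(-1/802) = -B/802)
g = 12 (g = -2*(-5 - 1) = -2*(-6) = 12)
m(C, Y) = -16 + C
-739791 - (m(k(g), Q) - Z(1258)) = -739791 - ((-16 + 12²) - (-1)*1258/802) = -739791 - ((-16 + 144) - 1*(-629/401)) = -739791 - (128 + 629/401) = -739791 - 1*51957/401 = -739791 - 51957/401 = -296708148/401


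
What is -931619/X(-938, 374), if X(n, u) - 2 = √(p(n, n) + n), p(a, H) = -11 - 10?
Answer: -1863238/963 + 931619*I*√959/963 ≈ -1934.8 + 29959.0*I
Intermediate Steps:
p(a, H) = -21
X(n, u) = 2 + √(-21 + n)
-931619/X(-938, 374) = -931619/(2 + √(-21 - 938)) = -931619/(2 + √(-959)) = -931619/(2 + I*√959)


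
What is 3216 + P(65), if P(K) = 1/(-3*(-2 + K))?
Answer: 607823/189 ≈ 3216.0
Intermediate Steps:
P(K) = 1/(6 - 3*K)
3216 + P(65) = 3216 - 1/(-6 + 3*65) = 3216 - 1/(-6 + 195) = 3216 - 1/189 = 607823/189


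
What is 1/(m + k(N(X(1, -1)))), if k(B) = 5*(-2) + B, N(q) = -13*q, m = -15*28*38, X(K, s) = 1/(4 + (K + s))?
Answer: -4/63893 ≈ -6.2605e-5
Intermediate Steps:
X(K, s) = 1/(4 + K + s)
m = -15960 (m = -420*38 = -15960)
k(B) = -10 + B
1/(m + k(N(X(1, -1)))) = 1/(-15960 + (-10 - 13/(4 + 1 - 1))) = 1/(-15960 + (-10 - 13/4)) = 1/(-15960 - 53/4) = 1/(-63893/4) = -4/63893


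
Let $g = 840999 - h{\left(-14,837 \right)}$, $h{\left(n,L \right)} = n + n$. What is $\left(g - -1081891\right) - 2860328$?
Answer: $-937410$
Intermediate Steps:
$h{\left(n,L \right)} = 2 n$
$g = 841027$ ($g = 840999 - 2 \left(-14\right) = 840999 - -28 = 840999 + 28 = 841027$)
$\left(g - -1081891\right) - 2860328 = \left(841027 - -1081891\right) - 2860328 = \left(841027 + 1081891\right) - 2860328 = 1922918 - 2860328 = -937410$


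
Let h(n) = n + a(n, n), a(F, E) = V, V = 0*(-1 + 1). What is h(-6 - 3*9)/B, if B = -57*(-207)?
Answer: -11/3933 ≈ -0.0027968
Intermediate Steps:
V = 0 (V = 0*0 = 0)
a(F, E) = 0
B = 11799
h(n) = n (h(n) = n + 0 = n)
h(-6 - 3*9)/B = (-6 - 3*9)/11799 = (-6 - 27)*(1/11799) = -33*1/11799 = -11/3933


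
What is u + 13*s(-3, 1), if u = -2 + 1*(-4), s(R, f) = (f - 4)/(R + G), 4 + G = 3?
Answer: 15/4 ≈ 3.7500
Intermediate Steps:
G = -1 (G = -4 + 3 = -1)
s(R, f) = (-4 + f)/(-1 + R) (s(R, f) = (f - 4)/(R - 1) = (-4 + f)/(-1 + R))
u = -6 (u = -2 - 4 = -6)
u + 13*s(-3, 1) = -6 + 13*((-4 + 1)/(-1 - 3)) = -6 + 13*(-3/(-4)) = -6 + 13*(-¼*(-3)) = -6 + 13*(¾) = -6 + 39/4 = 15/4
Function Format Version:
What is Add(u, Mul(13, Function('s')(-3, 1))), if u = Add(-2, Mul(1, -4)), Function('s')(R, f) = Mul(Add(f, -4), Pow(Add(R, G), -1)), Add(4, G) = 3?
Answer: Rational(15, 4) ≈ 3.7500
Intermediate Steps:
G = -1 (G = Add(-4, 3) = -1)
Function('s')(R, f) = Mul(Pow(Add(-1, R), -1), Add(-4, f)) (Function('s')(R, f) = Mul(Add(f, -4), Pow(Add(R, -1), -1)) = Mul(Add(-4, f), Pow(Add(-1, R), -1)) = Mul(Pow(Add(-1, R), -1), Add(-4, f)))
u = -6 (u = Add(-2, -4) = -6)
Add(u, Mul(13, Function('s')(-3, 1))) = Add(-6, Mul(13, Mul(Pow(Add(-1, -3), -1), Add(-4, 1)))) = Add(-6, Mul(13, Mul(Pow(-4, -1), -3))) = Add(-6, Mul(13, Mul(Rational(-1, 4), -3))) = Add(-6, Mul(13, Rational(3, 4))) = Add(-6, Rational(39, 4)) = Rational(15, 4)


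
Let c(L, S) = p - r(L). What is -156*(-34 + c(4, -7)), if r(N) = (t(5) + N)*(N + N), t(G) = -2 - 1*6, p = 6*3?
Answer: -2496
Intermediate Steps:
p = 18
t(G) = -8 (t(G) = -2 - 6 = -8)
r(N) = 2*N*(-8 + N) (r(N) = (-8 + N)*(N + N) = (-8 + N)*(2*N) = 2*N*(-8 + N))
c(L, S) = 18 - 2*L*(-8 + L)
-156*(-34 + c(4, -7)) = -156*(-34 + (18 - 2*4*(-8 + 4))) = -156*(-34 + (18 - 2*4*(-4))) = -156*(-34 + (18 + 32)) = -156*(-34 + 50) = -156*16 = -2496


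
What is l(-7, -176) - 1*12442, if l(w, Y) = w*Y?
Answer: -11210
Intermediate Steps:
l(w, Y) = Y*w
l(-7, -176) - 1*12442 = -176*(-7) - 1*12442 = 1232 - 12442 = -11210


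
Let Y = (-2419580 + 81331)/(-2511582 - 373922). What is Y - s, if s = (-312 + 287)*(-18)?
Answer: -1296138551/2885504 ≈ -449.19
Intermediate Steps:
s = 450 (s = -25*(-18) = 450)
Y = 2338249/2885504 (Y = -2338249/(-2885504) = -2338249*(-1/2885504) = 2338249/2885504 ≈ 0.81034)
Y - s = 2338249/2885504 - 1*450 = 2338249/2885504 - 450 = -1296138551/2885504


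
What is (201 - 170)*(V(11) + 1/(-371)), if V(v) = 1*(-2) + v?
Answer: 103478/371 ≈ 278.92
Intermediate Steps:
V(v) = -2 + v
(201 - 170)*(V(11) + 1/(-371)) = (201 - 170)*((-2 + 11) + 1/(-371)) = 31*(9 - 1/371) = 31*(3338/371) = 103478/371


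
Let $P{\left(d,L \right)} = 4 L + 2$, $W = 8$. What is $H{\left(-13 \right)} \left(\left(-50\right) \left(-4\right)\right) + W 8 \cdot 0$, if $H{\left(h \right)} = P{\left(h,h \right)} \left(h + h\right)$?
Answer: $260000$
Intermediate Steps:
$P{\left(d,L \right)} = 2 + 4 L$
$H{\left(h \right)} = 2 h \left(2 + 4 h\right)$ ($H{\left(h \right)} = \left(2 + 4 h\right) \left(h + h\right) = \left(2 + 4 h\right) 2 h = 2 h \left(2 + 4 h\right)$)
$H{\left(-13 \right)} \left(\left(-50\right) \left(-4\right)\right) + W 8 \cdot 0 = 4 \left(-13\right) \left(1 + 2 \left(-13\right)\right) \left(\left(-50\right) \left(-4\right)\right) + 8 \cdot 8 \cdot 0 = 4 \left(-13\right) \left(1 - 26\right) 200 + 64 \cdot 0 = 4 \left(-13\right) \left(-25\right) 200 + 0 = 1300 \cdot 200 + 0 = 260000 + 0 = 260000$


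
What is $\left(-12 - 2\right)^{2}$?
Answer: $196$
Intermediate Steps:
$\left(-12 - 2\right)^{2} = \left(-14\right)^{2} = 196$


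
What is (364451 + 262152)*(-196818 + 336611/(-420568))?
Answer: -51867495201718705/420568 ≈ -1.2333e+11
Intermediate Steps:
(364451 + 262152)*(-196818 + 336611/(-420568)) = 626603*(-196818 + 336611*(-1/420568)) = 626603*(-196818 - 336611/420568) = 626603*(-82775689235/420568) = -51867495201718705/420568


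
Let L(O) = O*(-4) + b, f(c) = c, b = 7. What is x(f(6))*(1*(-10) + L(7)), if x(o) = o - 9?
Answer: 93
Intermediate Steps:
x(o) = -9 + o
L(O) = 7 - 4*O (L(O) = O*(-4) + 7 = -4*O + 7 = 7 - 4*O)
x(f(6))*(1*(-10) + L(7)) = (-9 + 6)*(1*(-10) + (7 - 4*7)) = -3*(-10 + (7 - 28)) = -3*(-10 - 21) = -3*(-31) = 93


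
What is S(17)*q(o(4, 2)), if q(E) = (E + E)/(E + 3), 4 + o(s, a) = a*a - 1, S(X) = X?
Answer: -17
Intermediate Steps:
o(s, a) = -5 + a**2 (o(s, a) = -4 + (a*a - 1) = -4 + (a**2 - 1) = -4 + (-1 + a**2) = -5 + a**2)
q(E) = 2*E/(3 + E) (q(E) = (2*E)/(3 + E) = 2*E/(3 + E))
S(17)*q(o(4, 2)) = 17*(2*(-5 + 2**2)/(3 + (-5 + 2**2))) = 17*(2*(-5 + 4)/(3 + (-5 + 4))) = 17*(2*(-1)/(3 - 1)) = 17*(2*(-1)/2) = 17*(2*(-1)*(1/2)) = 17*(-1) = -17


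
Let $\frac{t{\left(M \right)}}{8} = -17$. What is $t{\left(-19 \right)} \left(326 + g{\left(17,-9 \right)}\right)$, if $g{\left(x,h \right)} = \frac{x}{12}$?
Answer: $- \frac{133586}{3} \approx -44529.0$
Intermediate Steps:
$g{\left(x,h \right)} = \frac{x}{12}$ ($g{\left(x,h \right)} = x \frac{1}{12} = \frac{x}{12}$)
$t{\left(M \right)} = -136$ ($t{\left(M \right)} = 8 \left(-17\right) = -136$)
$t{\left(-19 \right)} \left(326 + g{\left(17,-9 \right)}\right) = - 136 \left(326 + \frac{1}{12} \cdot 17\right) = - 136 \left(326 + \frac{17}{12}\right) = \left(-136\right) \frac{3929}{12} = - \frac{133586}{3}$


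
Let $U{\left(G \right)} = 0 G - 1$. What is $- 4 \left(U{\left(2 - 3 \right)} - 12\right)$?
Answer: $52$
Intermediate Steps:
$U{\left(G \right)} = -1$ ($U{\left(G \right)} = 0 - 1 = -1$)
$- 4 \left(U{\left(2 - 3 \right)} - 12\right) = - 4 \left(-1 - 12\right) = \left(-4\right) \left(-13\right) = 52$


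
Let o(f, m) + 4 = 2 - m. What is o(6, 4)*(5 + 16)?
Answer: -126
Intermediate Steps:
o(f, m) = -2 - m (o(f, m) = -4 + (2 - m) = -2 - m)
o(6, 4)*(5 + 16) = (-2 - 1*4)*(5 + 16) = (-2 - 4)*21 = -6*21 = -126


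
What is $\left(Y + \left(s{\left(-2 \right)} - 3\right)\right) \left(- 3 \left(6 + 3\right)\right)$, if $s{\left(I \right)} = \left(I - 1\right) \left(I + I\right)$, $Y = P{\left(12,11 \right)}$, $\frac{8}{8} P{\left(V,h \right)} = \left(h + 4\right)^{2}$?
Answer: $-6318$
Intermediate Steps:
$P{\left(V,h \right)} = \left(4 + h\right)^{2}$ ($P{\left(V,h \right)} = \left(h + 4\right)^{2} = \left(4 + h\right)^{2}$)
$Y = 225$ ($Y = \left(4 + 11\right)^{2} = 15^{2} = 225$)
$s{\left(I \right)} = 2 I \left(-1 + I\right)$ ($s{\left(I \right)} = \left(-1 + I\right) 2 I = 2 I \left(-1 + I\right)$)
$\left(Y + \left(s{\left(-2 \right)} - 3\right)\right) \left(- 3 \left(6 + 3\right)\right) = \left(225 - \left(3 + 4 \left(-1 - 2\right)\right)\right) \left(- 3 \left(6 + 3\right)\right) = \left(225 - \left(3 + 4 \left(-3\right)\right)\right) \left(\left(-3\right) 9\right) = \left(225 + \left(12 - 3\right)\right) \left(-27\right) = \left(225 + 9\right) \left(-27\right) = 234 \left(-27\right) = -6318$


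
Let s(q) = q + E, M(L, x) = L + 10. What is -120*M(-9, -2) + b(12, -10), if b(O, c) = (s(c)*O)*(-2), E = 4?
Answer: 24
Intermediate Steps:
M(L, x) = 10 + L
s(q) = 4 + q (s(q) = q + 4 = 4 + q)
b(O, c) = -2*O*(4 + c) (b(O, c) = ((4 + c)*O)*(-2) = (O*(4 + c))*(-2) = -2*O*(4 + c))
-120*M(-9, -2) + b(12, -10) = -120*(10 - 9) - 2*12*(4 - 10) = -120*1 - 2*12*(-6) = -120 + 144 = 24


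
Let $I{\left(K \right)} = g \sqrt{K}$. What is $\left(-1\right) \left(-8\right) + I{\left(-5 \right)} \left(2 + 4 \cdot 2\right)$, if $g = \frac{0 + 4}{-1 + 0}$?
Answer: $8 - 40 i \sqrt{5} \approx 8.0 - 89.443 i$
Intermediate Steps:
$g = -4$ ($g = \frac{4}{-1} = 4 \left(-1\right) = -4$)
$I{\left(K \right)} = - 4 \sqrt{K}$
$\left(-1\right) \left(-8\right) + I{\left(-5 \right)} \left(2 + 4 \cdot 2\right) = \left(-1\right) \left(-8\right) + - 4 \sqrt{-5} \left(2 + 4 \cdot 2\right) = 8 + - 4 i \sqrt{5} \left(2 + 8\right) = 8 + - 4 i \sqrt{5} \cdot 10 = 8 - 40 i \sqrt{5}$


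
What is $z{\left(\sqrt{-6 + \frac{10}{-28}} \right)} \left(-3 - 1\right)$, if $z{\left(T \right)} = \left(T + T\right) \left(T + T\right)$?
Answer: $\frac{712}{7} \approx 101.71$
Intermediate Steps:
$z{\left(T \right)} = 4 T^{2}$ ($z{\left(T \right)} = 2 T 2 T = 4 T^{2}$)
$z{\left(\sqrt{-6 + \frac{10}{-28}} \right)} \left(-3 - 1\right) = 4 \left(\sqrt{-6 + \frac{10}{-28}}\right)^{2} \left(-3 - 1\right) = 4 \left(\sqrt{-6 + 10 \left(- \frac{1}{28}\right)}\right)^{2} \left(-3 - 1\right) = 4 \left(\sqrt{-6 - \frac{5}{14}}\right)^{2} \left(-4\right) = 4 \left(\sqrt{- \frac{89}{14}}\right)^{2} \left(-4\right) = 4 \left(\frac{i \sqrt{1246}}{14}\right)^{2} \left(-4\right) = 4 \left(- \frac{89}{14}\right) \left(-4\right) = \left(- \frac{178}{7}\right) \left(-4\right) = \frac{712}{7}$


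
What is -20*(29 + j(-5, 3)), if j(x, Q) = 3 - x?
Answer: -740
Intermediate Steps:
-20*(29 + j(-5, 3)) = -20*(29 + (3 - 1*(-5))) = -20*(29 + (3 + 5)) = -20*(29 + 8) = -20*37 = -740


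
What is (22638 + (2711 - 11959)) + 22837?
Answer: 36227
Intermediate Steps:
(22638 + (2711 - 11959)) + 22837 = (22638 - 9248) + 22837 = 13390 + 22837 = 36227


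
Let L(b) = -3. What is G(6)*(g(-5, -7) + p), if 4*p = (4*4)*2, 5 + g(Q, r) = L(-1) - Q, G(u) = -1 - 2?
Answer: -15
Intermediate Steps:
G(u) = -3
g(Q, r) = -8 - Q (g(Q, r) = -5 + (-3 - Q) = -8 - Q)
p = 8 (p = ((4*4)*2)/4 = (16*2)/4 = (¼)*32 = 8)
G(6)*(g(-5, -7) + p) = -3*((-8 - 1*(-5)) + 8) = -3*((-8 + 5) + 8) = -3*(-3 + 8) = -3*5 = -15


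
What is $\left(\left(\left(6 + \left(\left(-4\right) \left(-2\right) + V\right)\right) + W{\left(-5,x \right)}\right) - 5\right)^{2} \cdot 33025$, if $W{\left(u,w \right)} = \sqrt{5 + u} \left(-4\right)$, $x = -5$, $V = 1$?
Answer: $3302500$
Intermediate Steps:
$W{\left(u,w \right)} = - 4 \sqrt{5 + u}$
$\left(\left(\left(6 + \left(\left(-4\right) \left(-2\right) + V\right)\right) + W{\left(-5,x \right)}\right) - 5\right)^{2} \cdot 33025 = \left(\left(\left(6 + \left(\left(-4\right) \left(-2\right) + 1\right)\right) - 4 \sqrt{5 - 5}\right) - 5\right)^{2} \cdot 33025 = \left(\left(\left(6 + \left(8 + 1\right)\right) - 4 \sqrt{0}\right) - 5\right)^{2} \cdot 33025 = \left(\left(\left(6 + 9\right) - 0\right) - 5\right)^{2} \cdot 33025 = \left(\left(15 + 0\right) - 5\right)^{2} \cdot 33025 = \left(15 - 5\right)^{2} \cdot 33025 = 10^{2} \cdot 33025 = 100 \cdot 33025 = 3302500$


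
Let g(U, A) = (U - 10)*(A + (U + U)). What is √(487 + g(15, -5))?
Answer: 6*√17 ≈ 24.739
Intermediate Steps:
g(U, A) = (-10 + U)*(A + 2*U)
√(487 + g(15, -5)) = √(487 + (-20*15 - 10*(-5) + 2*15² - 5*15)) = √(487 + (-300 + 50 + 2*225 - 75)) = √(487 + (-300 + 50 + 450 - 75)) = √(487 + 125) = √612 = 6*√17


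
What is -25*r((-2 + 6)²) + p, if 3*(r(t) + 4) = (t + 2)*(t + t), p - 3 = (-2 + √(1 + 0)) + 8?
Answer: -4690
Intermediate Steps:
p = 10 (p = 3 + ((-2 + √(1 + 0)) + 8) = 3 + ((-2 + √1) + 8) = 3 + ((-2 + 1) + 8) = 3 + (-1 + 8) = 3 + 7 = 10)
r(t) = -4 + 2*t*(2 + t)/3 (r(t) = -4 + ((t + 2)*(t + t))/3 = -4 + ((2 + t)*(2*t))/3 = -4 + (2*t*(2 + t))/3 = -4 + 2*t*(2 + t)/3)
-25*r((-2 + 6)²) + p = -25*(-4 + 2*((-2 + 6)²)²/3 + 4*(-2 + 6)²/3) + 10 = -25*(-4 + 2*(4²)²/3 + (4/3)*4²) + 10 = -25*(-4 + (⅔)*16² + (4/3)*16) + 10 = -25*(-4 + (⅔)*256 + 64/3) + 10 = -25*(-4 + 512/3 + 64/3) + 10 = -25*188 + 10 = -4700 + 10 = -4690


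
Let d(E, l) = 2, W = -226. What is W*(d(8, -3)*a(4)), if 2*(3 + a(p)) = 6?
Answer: 0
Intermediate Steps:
a(p) = 0 (a(p) = -3 + (1/2)*6 = -3 + 3 = 0)
W*(d(8, -3)*a(4)) = -452*0 = -226*0 = 0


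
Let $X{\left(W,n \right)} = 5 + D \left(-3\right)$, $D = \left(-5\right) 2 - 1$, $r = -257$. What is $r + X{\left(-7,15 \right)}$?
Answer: $-219$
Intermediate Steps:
$D = -11$ ($D = -10 - 1 = -11$)
$X{\left(W,n \right)} = 38$ ($X{\left(W,n \right)} = 5 - -33 = 5 + 33 = 38$)
$r + X{\left(-7,15 \right)} = -257 + 38 = -219$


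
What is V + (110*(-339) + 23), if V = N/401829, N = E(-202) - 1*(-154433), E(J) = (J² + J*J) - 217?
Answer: -293622069/7879 ≈ -37266.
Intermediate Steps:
E(J) = -217 + 2*J² (E(J) = (J² + J²) - 217 = 2*J² - 217 = -217 + 2*J²)
N = 235824 (N = (-217 + 2*(-202)²) - 1*(-154433) = (-217 + 2*40804) + 154433 = (-217 + 81608) + 154433 = 81391 + 154433 = 235824)
V = 4624/7879 (V = 235824/401829 = 235824*(1/401829) = 4624/7879 ≈ 0.58688)
V + (110*(-339) + 23) = 4624/7879 + (110*(-339) + 23) = 4624/7879 + (-37290 + 23) = 4624/7879 - 37267 = -293622069/7879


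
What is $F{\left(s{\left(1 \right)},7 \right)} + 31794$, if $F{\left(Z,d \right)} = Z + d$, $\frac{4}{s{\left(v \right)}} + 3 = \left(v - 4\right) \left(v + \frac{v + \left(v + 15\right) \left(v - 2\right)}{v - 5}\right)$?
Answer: $\frac{2194253}{69} \approx 31801.0$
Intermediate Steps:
$s{\left(v \right)} = \frac{4}{-3 + \left(-4 + v\right) \left(v + \frac{v + \left(-2 + v\right) \left(15 + v\right)}{-5 + v}\right)}$ ($s{\left(v \right)} = \frac{4}{-3 + \left(v - 4\right) \left(v + \frac{v + \left(v + 15\right) \left(v - 2\right)}{v - 5}\right)} = \frac{4}{-3 + \left(-4 + v\right) \left(v + \frac{v + \left(15 + v\right) \left(-2 + v\right)}{-5 + v}\right)} = \frac{4}{-3 + \left(-4 + v\right) \left(v + \frac{v + \left(-2 + v\right) \left(15 + v\right)}{-5 + v}\right)}$)
$F{\left(s{\left(1 \right)},7 \right)} + 31794 = \left(\frac{4 \left(-5 + 1\right)}{135 + 1^{2} - 69 + 2 \cdot 1^{3}} + 7\right) + 31794 = \left(4 \frac{1}{135 + 1 - 69 + 2 \cdot 1} \left(-4\right) + 7\right) + 31794 = \left(4 \frac{1}{135 + 1 - 69 + 2} \left(-4\right) + 7\right) + 31794 = \left(4 \cdot \frac{1}{69} \left(-4\right) + 7\right) + 31794 = \left(- \frac{16}{69} + 7\right) + 31794 = \frac{467}{69} + 31794 = \frac{2194253}{69}$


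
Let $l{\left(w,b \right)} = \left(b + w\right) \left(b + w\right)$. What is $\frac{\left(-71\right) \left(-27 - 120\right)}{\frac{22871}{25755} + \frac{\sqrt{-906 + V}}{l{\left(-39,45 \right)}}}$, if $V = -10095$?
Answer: $\frac{295096208082480}{295374025843} - \frac{9230761467900 i \sqrt{11001}}{295374025843} \approx 999.06 - 3277.8 i$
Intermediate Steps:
$l{\left(w,b \right)} = \left(b + w\right)^{2}$
$\frac{\left(-71\right) \left(-27 - 120\right)}{\frac{22871}{25755} + \frac{\sqrt{-906 + V}}{l{\left(-39,45 \right)}}} = \frac{\left(-71\right) \left(-27 - 120\right)}{\frac{22871}{25755} + \frac{\sqrt{-906 - 10095}}{\left(45 - 39\right)^{2}}} = \frac{\left(-71\right) \left(-147\right)}{22871 \cdot \frac{1}{25755} + \frac{\sqrt{-11001}}{6^{2}}} = \frac{10437}{\frac{22871}{25755} + \frac{i \sqrt{11001}}{36}}$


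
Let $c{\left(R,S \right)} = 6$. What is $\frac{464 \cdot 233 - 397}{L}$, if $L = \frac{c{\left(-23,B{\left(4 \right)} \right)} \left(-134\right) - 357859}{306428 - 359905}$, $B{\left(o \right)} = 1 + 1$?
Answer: $\frac{133959885}{8341} \approx 16060.0$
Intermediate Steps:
$B{\left(o \right)} = 2$
$L = \frac{358663}{53477}$ ($L = \frac{6 \left(-134\right) - 357859}{306428 - 359905} = \frac{-804 - 357859}{-53477} = \left(-358663\right) \left(- \frac{1}{53477}\right) = \frac{358663}{53477} \approx 6.7069$)
$\frac{464 \cdot 233 - 397}{L} = \frac{464 \cdot 233 - 397}{\frac{358663}{53477}} = \left(108112 - 397\right) \frac{53477}{358663} = 107715 \cdot \frac{53477}{358663} = \frac{133959885}{8341}$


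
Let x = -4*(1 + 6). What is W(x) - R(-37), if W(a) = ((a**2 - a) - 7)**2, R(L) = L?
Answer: 648062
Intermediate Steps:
x = -28 (x = -4*7 = -28)
W(a) = (-7 + a**2 - a)**2
W(x) - R(-37) = (7 - 28 - 1*(-28)**2)**2 - 1*(-37) = (7 - 28 - 1*784)**2 + 37 = (7 - 28 - 784)**2 + 37 = (-805)**2 + 37 = 648025 + 37 = 648062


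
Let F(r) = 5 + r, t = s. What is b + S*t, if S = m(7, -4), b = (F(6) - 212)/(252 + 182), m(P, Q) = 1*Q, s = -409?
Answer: 709823/434 ≈ 1635.5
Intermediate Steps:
t = -409
m(P, Q) = Q
b = -201/434 (b = ((5 + 6) - 212)/(252 + 182) = (11 - 212)/434 = -201*1/434 = -201/434 ≈ -0.46313)
S = -4
b + S*t = -201/434 - 4*(-409) = -201/434 + 1636 = 709823/434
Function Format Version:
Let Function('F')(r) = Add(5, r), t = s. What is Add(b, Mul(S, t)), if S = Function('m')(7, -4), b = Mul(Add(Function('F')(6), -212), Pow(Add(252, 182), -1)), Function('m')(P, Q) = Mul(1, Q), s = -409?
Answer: Rational(709823, 434) ≈ 1635.5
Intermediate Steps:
t = -409
Function('m')(P, Q) = Q
b = Rational(-201, 434) (b = Mul(Add(Add(5, 6), -212), Pow(Add(252, 182), -1)) = Mul(Add(11, -212), Pow(434, -1)) = Mul(-201, Rational(1, 434)) = Rational(-201, 434) ≈ -0.46313)
S = -4
Add(b, Mul(S, t)) = Add(Rational(-201, 434), Mul(-4, -409)) = Add(Rational(-201, 434), 1636) = Rational(709823, 434)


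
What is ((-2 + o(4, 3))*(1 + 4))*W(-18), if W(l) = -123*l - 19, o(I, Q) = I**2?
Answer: 153650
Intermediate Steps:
W(l) = -19 - 123*l
((-2 + o(4, 3))*(1 + 4))*W(-18) = ((-2 + 4**2)*(1 + 4))*(-19 - 123*(-18)) = ((-2 + 16)*5)*(-19 + 2214) = (14*5)*2195 = 70*2195 = 153650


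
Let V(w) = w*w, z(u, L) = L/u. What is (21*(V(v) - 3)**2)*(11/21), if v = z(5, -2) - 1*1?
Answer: 7436/625 ≈ 11.898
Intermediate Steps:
v = -7/5 (v = -2/5 - 1*1 = -2*1/5 - 1 = -2/5 - 1 = -7/5 ≈ -1.4000)
V(w) = w**2
(21*(V(v) - 3)**2)*(11/21) = (21*((-7/5)**2 - 3)**2)*(11/21) = (21*(49/25 - 3)**2)*(11*(1/21)) = (21*(-26/25)**2)*(11/21) = (21*(676/625))*(11/21) = (14196/625)*(11/21) = 7436/625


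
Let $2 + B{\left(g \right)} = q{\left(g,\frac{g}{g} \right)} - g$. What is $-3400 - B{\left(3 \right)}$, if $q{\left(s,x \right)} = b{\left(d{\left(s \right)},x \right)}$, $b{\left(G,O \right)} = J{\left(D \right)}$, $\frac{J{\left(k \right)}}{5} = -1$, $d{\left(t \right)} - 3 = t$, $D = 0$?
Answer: $-3390$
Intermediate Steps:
$d{\left(t \right)} = 3 + t$
$J{\left(k \right)} = -5$ ($J{\left(k \right)} = 5 \left(-1\right) = -5$)
$b{\left(G,O \right)} = -5$
$q{\left(s,x \right)} = -5$
$B{\left(g \right)} = -7 - g$ ($B{\left(g \right)} = -2 - \left(5 + g\right) = -7 - g$)
$-3400 - B{\left(3 \right)} = -3400 - \left(-7 - 3\right) = -3400 - -10 = -3400 + 10 = -3390$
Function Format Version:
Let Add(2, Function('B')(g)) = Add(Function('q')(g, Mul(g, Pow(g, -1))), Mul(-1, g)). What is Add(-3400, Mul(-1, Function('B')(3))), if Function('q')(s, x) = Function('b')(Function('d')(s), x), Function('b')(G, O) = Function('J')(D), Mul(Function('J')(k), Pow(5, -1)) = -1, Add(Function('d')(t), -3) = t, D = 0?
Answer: -3390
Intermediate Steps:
Function('d')(t) = Add(3, t)
Function('J')(k) = -5 (Function('J')(k) = Mul(5, -1) = -5)
Function('b')(G, O) = -5
Function('q')(s, x) = -5
Function('B')(g) = Add(-7, Mul(-1, g)) (Function('B')(g) = Add(-2, Add(-5, Mul(-1, g))) = Add(-7, Mul(-1, g)))
Add(-3400, Mul(-1, Function('B')(3))) = Add(-3400, Mul(-1, Add(-7, Mul(-1, 3)))) = Add(-3400, Mul(-1, Add(-7, -3))) = Add(-3400, Mul(-1, -10)) = Add(-3400, 10) = -3390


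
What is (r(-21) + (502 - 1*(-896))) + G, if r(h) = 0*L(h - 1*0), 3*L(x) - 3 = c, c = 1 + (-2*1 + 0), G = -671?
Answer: 727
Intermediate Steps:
c = -1 (c = 1 + (-2 + 0) = 1 - 2 = -1)
L(x) = ⅔ (L(x) = 1 + (⅓)*(-1) = 1 - ⅓ = ⅔)
r(h) = 0 (r(h) = 0*(⅔) = 0)
(r(-21) + (502 - 1*(-896))) + G = (0 + (502 - 1*(-896))) - 671 = (0 + (502 + 896)) - 671 = (0 + 1398) - 671 = 1398 - 671 = 727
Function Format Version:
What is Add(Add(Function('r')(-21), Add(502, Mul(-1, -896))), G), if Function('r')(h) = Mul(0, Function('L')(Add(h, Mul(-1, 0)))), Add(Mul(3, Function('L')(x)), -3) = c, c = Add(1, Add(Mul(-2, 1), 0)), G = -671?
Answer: 727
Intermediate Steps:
c = -1 (c = Add(1, Add(-2, 0)) = Add(1, -2) = -1)
Function('L')(x) = Rational(2, 3) (Function('L')(x) = Add(1, Mul(Rational(1, 3), -1)) = Add(1, Rational(-1, 3)) = Rational(2, 3))
Function('r')(h) = 0 (Function('r')(h) = Mul(0, Rational(2, 3)) = 0)
Add(Add(Function('r')(-21), Add(502, Mul(-1, -896))), G) = Add(Add(0, Add(502, Mul(-1, -896))), -671) = Add(Add(0, Add(502, 896)), -671) = Add(Add(0, 1398), -671) = Add(1398, -671) = 727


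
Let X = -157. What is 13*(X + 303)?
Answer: 1898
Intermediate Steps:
13*(X + 303) = 13*(-157 + 303) = 13*146 = 1898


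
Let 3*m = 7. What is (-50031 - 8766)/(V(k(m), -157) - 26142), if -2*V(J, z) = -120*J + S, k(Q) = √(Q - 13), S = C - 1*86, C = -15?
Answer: 6136407702/2723219089 + 18815040*I*√6/2723219089 ≈ 2.2534 + 0.016924*I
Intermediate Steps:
m = 7/3 (m = (⅓)*7 = 7/3 ≈ 2.3333)
S = -101 (S = -15 - 1*86 = -15 - 86 = -101)
k(Q) = √(-13 + Q)
V(J, z) = 101/2 + 60*J (V(J, z) = -(-120*J - 101)/2 = -(-101 - 120*J)/2 = 101/2 + 60*J)
(-50031 - 8766)/(V(k(m), -157) - 26142) = (-50031 - 8766)/((101/2 + 60*√(-13 + 7/3)) - 26142) = -58797/((101/2 + 60*√(-32/3)) - 26142) = -58797/((101/2 + 60*(4*I*√6/3)) - 26142) = -58797/((101/2 + 80*I*√6) - 26142) = -58797/(-52183/2 + 80*I*√6)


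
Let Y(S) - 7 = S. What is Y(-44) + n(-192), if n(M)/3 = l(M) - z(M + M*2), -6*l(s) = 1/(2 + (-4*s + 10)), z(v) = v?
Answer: 2637959/1560 ≈ 1691.0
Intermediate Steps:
Y(S) = 7 + S
l(s) = -1/(6*(12 - 4*s)) (l(s) = -1/(6*(2 + (-4*s + 10))) = -1/(6*(2 + (10 - 4*s))) = -1/(6*(12 - 4*s)))
n(M) = -9*M + 1/(8*(-3 + M)) (n(M) = 3*(1/(24*(-3 + M)) - (M + M*2)) = 3*(1/(24*(-3 + M)) - (M + 2*M)) = 3*(1/(24*(-3 + M)) - 3*M) = 3*(-3*M + 1/(24*(-3 + M))) = -9*M + 1/(8*(-3 + M)))
Y(-44) + n(-192) = (7 - 44) + (1 - 72*(-192)*(-3 - 192))/(8*(-3 - 192)) = -37 + (⅛)*(1 - 72*(-192)*(-195))/(-195) = -37 + (⅛)*(-1/195)*(1 - 2695680) = -37 + (⅛)*(-1/195)*(-2695679) = -37 + 2695679/1560 = 2637959/1560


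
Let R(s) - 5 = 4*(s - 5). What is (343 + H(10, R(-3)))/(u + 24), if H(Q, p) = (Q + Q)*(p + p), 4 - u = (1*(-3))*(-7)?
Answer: -737/7 ≈ -105.29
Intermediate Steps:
R(s) = -15 + 4*s (R(s) = 5 + 4*(s - 5) = 5 + 4*(-5 + s) = 5 + (-20 + 4*s) = -15 + 4*s)
u = -17 (u = 4 - 1*(-3)*(-7) = 4 - (-3)*(-7) = 4 - 1*21 = 4 - 21 = -17)
H(Q, p) = 4*Q*p (H(Q, p) = (2*Q)*(2*p) = 4*Q*p)
(343 + H(10, R(-3)))/(u + 24) = (343 + 4*10*(-15 + 4*(-3)))/(-17 + 24) = (343 + 4*10*(-15 - 12))/7 = (343 + 4*10*(-27))*(⅐) = (343 - 1080)*(⅐) = -737*⅐ = -737/7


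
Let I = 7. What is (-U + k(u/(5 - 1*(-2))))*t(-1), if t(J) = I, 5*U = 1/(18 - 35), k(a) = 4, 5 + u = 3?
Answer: 2387/85 ≈ 28.082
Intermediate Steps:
u = -2 (u = -5 + 3 = -2)
U = -1/85 (U = 1/(5*(18 - 35)) = (⅕)/(-17) = (⅕)*(-1/17) = -1/85 ≈ -0.011765)
t(J) = 7
(-U + k(u/(5 - 1*(-2))))*t(-1) = (-1*(-1/85) + 4)*7 = (1/85 + 4)*7 = (341/85)*7 = 2387/85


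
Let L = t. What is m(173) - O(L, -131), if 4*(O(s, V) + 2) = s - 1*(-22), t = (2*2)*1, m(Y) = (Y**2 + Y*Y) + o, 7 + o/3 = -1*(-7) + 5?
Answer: 119737/2 ≈ 59869.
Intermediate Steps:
o = 15 (o = -21 + 3*(-1*(-7) + 5) = -21 + 3*(7 + 5) = -21 + 3*12 = -21 + 36 = 15)
m(Y) = 15 + 2*Y**2 (m(Y) = (Y**2 + Y*Y) + 15 = (Y**2 + Y**2) + 15 = 2*Y**2 + 15 = 15 + 2*Y**2)
t = 4 (t = 4*1 = 4)
L = 4
O(s, V) = 7/2 + s/4 (O(s, V) = -2 + (s - 1*(-22))/4 = -2 + (s + 22)/4 = -2 + (22 + s)/4 = -2 + (11/2 + s/4) = 7/2 + s/4)
m(173) - O(L, -131) = (15 + 2*173**2) - (7/2 + (1/4)*4) = (15 + 2*29929) - (7/2 + 1) = (15 + 59858) - 1*9/2 = 59873 - 9/2 = 119737/2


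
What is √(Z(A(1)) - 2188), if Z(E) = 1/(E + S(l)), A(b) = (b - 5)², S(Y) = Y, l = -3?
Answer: I*√369759/13 ≈ 46.775*I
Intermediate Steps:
A(b) = (-5 + b)²
Z(E) = 1/(-3 + E) (Z(E) = 1/(E - 3) = 1/(-3 + E))
√(Z(A(1)) - 2188) = √(1/(-3 + (-5 + 1)²) - 2188) = √(1/(-3 + (-4)²) - 2188) = √(1/(-3 + 16) - 2188) = √(1/13 - 2188) = √(-28443/13) = I*√369759/13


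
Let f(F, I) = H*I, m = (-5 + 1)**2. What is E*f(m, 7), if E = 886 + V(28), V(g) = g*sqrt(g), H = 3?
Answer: 18606 + 1176*sqrt(7) ≈ 21717.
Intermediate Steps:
V(g) = g**(3/2)
m = 16 (m = (-4)**2 = 16)
E = 886 + 56*sqrt(7) (E = 886 + 28**(3/2) = 886 + 56*sqrt(7) ≈ 1034.2)
f(F, I) = 3*I
E*f(m, 7) = (886 + 56*sqrt(7))*(3*7) = (886 + 56*sqrt(7))*21 = 18606 + 1176*sqrt(7)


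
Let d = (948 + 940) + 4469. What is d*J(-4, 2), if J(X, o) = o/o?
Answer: 6357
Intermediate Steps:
J(X, o) = 1
d = 6357 (d = 1888 + 4469 = 6357)
d*J(-4, 2) = 6357*1 = 6357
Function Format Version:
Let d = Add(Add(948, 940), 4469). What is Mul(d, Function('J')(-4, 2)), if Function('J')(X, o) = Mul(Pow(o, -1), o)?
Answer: 6357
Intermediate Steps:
Function('J')(X, o) = 1
d = 6357 (d = Add(1888, 4469) = 6357)
Mul(d, Function('J')(-4, 2)) = Mul(6357, 1) = 6357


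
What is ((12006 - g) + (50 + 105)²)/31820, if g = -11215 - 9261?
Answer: 56507/31820 ≈ 1.7758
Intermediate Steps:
g = -20476
((12006 - g) + (50 + 105)²)/31820 = ((12006 - 1*(-20476)) + (50 + 105)²)/31820 = ((12006 + 20476) + 155²)*(1/31820) = (32482 + 24025)*(1/31820) = 56507*(1/31820) = 56507/31820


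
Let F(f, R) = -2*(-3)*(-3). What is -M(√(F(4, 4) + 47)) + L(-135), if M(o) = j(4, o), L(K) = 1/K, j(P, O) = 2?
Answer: -271/135 ≈ -2.0074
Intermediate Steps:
F(f, R) = -18 (F(f, R) = 6*(-3) = -18)
M(o) = 2
-M(√(F(4, 4) + 47)) + L(-135) = -1*2 + 1/(-135) = -2 - 1/135 = -271/135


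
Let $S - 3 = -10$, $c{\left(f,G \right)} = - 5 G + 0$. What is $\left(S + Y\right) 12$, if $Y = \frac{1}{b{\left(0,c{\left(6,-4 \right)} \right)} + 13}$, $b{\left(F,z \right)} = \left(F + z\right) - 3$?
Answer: $- \frac{418}{5} \approx -83.6$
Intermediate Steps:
$c{\left(f,G \right)} = - 5 G$
$b{\left(F,z \right)} = -3 + F + z$
$S = -7$ ($S = 3 - 10 = -7$)
$Y = \frac{1}{30}$ ($Y = \frac{1}{\left(-3 + 0 - -20\right) + 13} = \frac{1}{\left(-3 + 0 + 20\right) + 13} = \frac{1}{17 + 13} = \frac{1}{30} \approx 0.033333$)
$\left(S + Y\right) 12 = \left(-7 + \frac{1}{30}\right) 12 = \left(- \frac{209}{30}\right) 12 = - \frac{418}{5}$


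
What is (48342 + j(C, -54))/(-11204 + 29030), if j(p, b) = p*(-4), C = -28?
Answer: 24227/8913 ≈ 2.7182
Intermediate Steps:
j(p, b) = -4*p
(48342 + j(C, -54))/(-11204 + 29030) = (48342 - 4*(-28))/(-11204 + 29030) = (48342 + 112)/17826 = 48454*(1/17826) = 24227/8913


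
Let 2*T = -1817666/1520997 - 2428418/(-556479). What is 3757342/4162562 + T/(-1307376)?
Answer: 4746283586661027402479/5258165539552485985656 ≈ 0.90265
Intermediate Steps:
T = 6123569714/3864853377 (T = (-1817666/1520997 - 2428418/(-556479))/2 = (-1817666*1/1520997 - 2428418*(-1/556479))/2 = (-1817666/1520997 + 33266/7623)/2 = (½)*(12247139428/3864853377) = 6123569714/3864853377 ≈ 1.5844)
3757342/4162562 + T/(-1307376) = 3757342/4162562 + (6123569714/3864853377)/(-1307376) = 3757342*(1/4162562) + (6123569714/3864853377)*(-1/1307376) = 1878671/2081281 - 3061784857/2526408274304376 = 4746283586661027402479/5258165539552485985656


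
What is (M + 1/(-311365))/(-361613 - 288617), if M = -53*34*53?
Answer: 29737225691/202458863950 ≈ 0.14688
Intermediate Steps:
M = -95506 (M = -1802*53 = -95506)
(M + 1/(-311365))/(-361613 - 288617) = (-95506 + 1/(-311365))/(-361613 - 288617) = (-95506 - 1/311365)/(-650230) = -29737225691/311365*(-1/650230) = 29737225691/202458863950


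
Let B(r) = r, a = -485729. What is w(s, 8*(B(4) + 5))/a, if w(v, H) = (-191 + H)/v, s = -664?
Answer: -119/322524056 ≈ -3.6896e-7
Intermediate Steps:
w(v, H) = (-191 + H)/v
w(s, 8*(B(4) + 5))/a = ((-191 + 8*(4 + 5))/(-664))/(-485729) = -(-191 + 8*9)/664*(-1/485729) = -(-191 + 72)/664*(-1/485729) = -1/664*(-119)*(-1/485729) = (119/664)*(-1/485729) = -119/322524056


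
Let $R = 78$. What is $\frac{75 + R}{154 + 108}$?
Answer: $\frac{153}{262} \approx 0.58397$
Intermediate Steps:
$\frac{75 + R}{154 + 108} = \frac{75 + 78}{154 + 108} = \frac{1}{262} \cdot 153 = \frac{153}{262}$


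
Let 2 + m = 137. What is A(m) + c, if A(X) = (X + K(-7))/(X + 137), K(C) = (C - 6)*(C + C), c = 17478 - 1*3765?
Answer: 3730253/272 ≈ 13714.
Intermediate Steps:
m = 135 (m = -2 + 137 = 135)
c = 13713 (c = 17478 - 3765 = 13713)
K(C) = 2*C*(-6 + C) (K(C) = (-6 + C)*(2*C) = 2*C*(-6 + C))
A(X) = (182 + X)/(137 + X) (A(X) = (X + 2*(-7)*(-6 - 7))/(X + 137) = (X + 2*(-7)*(-13))/(137 + X) = (X + 182)/(137 + X) = (182 + X)/(137 + X))
A(m) + c = (182 + 135)/(137 + 135) + 13713 = 317/272 + 13713 = 3730253/272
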